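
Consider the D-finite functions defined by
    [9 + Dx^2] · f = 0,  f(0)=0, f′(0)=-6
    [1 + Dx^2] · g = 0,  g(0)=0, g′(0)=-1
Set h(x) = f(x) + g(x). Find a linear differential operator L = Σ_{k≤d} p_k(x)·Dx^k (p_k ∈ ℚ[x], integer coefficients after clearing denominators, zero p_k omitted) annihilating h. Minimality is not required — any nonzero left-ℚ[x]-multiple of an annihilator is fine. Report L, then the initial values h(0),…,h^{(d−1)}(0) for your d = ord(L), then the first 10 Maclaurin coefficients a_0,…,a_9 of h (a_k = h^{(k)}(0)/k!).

f: a_k = 0, -6, 0, 9, 0, -81/20, 0, 243/280, 0, -243/2240, …
g: a_k = 0, -1, 0, 1/6, 0, -1/120, 0, 1/5040, 0, -1/362880, …
L₀ := lclm(L_f,L_g); ord L₀ ≤ 2+2.
L = 9 + 10·Dx^2 + Dx^4  (order 4).
h: a_k = 0, -7, 0, 55/6, 0, -487/120, 0, 125/144, 0, -39367/362880, …
ICs: h(0) = 0, h′(0) = -7, h′′(0) = 0, h′′′(0) = 55.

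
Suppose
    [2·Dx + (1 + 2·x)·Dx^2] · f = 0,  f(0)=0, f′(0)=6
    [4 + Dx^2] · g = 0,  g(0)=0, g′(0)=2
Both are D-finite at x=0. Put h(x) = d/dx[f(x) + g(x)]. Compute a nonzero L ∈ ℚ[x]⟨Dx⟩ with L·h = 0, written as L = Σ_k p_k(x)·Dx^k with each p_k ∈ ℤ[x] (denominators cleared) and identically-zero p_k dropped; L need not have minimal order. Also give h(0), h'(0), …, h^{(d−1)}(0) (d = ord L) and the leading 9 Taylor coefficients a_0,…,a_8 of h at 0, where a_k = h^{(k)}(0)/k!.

f: a_k = 0, 6, -6, 8, -12, 96/5, -32, 384/7, -96, …
g: a_k = 0, 2, 0, -4/3, 0, 4/15, 0, -8/315, 0, …
f+g: L₀ = lclm(L_f,L_g), ord ≤ 2+2.
Derive L from L₀ (diff closure).
L = (56 + 32·x + 32·x^2) + (12 + 40·x + 48·x^2 + 32·x^3)·Dx + (14 + 8·x + 8·x^2)·Dx^2 + (3 + 10·x + 12·x^2 + 8·x^3)·Dx^3  (order 3).
h: a_k = 8, -12, 20, -48, 292/3, -192, 17272/45, -768, 483844/315, …
ICs: h(0) = 8, h′(0) = -12, h′′(0) = 40.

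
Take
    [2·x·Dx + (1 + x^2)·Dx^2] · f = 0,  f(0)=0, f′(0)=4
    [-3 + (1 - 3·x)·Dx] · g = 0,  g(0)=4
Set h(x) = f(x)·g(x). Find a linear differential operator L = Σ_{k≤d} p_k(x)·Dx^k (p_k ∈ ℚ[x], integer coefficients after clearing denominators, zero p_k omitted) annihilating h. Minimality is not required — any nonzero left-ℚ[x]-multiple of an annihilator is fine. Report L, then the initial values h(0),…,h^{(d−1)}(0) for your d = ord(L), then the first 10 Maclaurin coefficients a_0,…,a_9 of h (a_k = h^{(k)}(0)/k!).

L = 6·x + (6 - 2·x + 12·x^2)·Dx + (-1 + 3·x - x^2 + 3·x^3)·Dx^2  (order 2).
h: a_k = 0, 16, 48, 416/3, 416, 6256/5, 18768/5, 394048/35, 1182144/35, 31918448/315, …
ICs: h(0) = 0, h′(0) = 16.

f: a_k = 0, 4, 0, -4/3, 0, 4/5, 0, -4/7, 0, 4/9, …
g: a_k = 4, 12, 36, 108, 324, 972, 2916, 8748, 26244, 78732, …
Product ⇒ symmetric product L₀, ord ≤ 2.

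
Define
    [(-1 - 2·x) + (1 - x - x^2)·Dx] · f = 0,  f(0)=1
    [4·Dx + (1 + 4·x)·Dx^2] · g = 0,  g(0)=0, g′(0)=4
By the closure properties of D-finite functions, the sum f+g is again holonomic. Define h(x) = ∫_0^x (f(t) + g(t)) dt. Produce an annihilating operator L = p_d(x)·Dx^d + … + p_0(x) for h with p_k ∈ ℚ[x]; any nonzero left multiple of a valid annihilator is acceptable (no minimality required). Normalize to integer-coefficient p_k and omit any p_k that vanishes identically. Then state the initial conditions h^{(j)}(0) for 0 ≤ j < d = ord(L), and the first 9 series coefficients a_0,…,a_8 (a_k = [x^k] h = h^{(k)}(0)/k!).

f: a_k = 1, 1, 2, 3, 5, 8, 13, 21, 34, …
g: a_k = 0, 4, -8, 64/3, -64, 1024/5, -2048/3, 16384/7, -8192, …
Sum ⇒ L₀ = lclm(L_f,L_g) in ℚ(x)⟨Dx⟩.
h=∫₀ˣh₀: take L = L₀·Dx.
L = (100 + 272·x + 392·x^2 + 144·x^3 + 96·x^4)·Dx^2 + (-7 + 96·x + 434·x^2 + 540·x^3 + 304·x^4 + 160·x^5)·Dx^3 + (-4 - 25·x - 28·x^2 + 46·x^3 + 73·x^4 + 76·x^5 + 32·x^6)·Dx^4  (order 4).
h: a_k = 0, 1, 5/2, -2, 73/12, -59/5, 532/15, -287/3, 16531/56, …
ICs: h(0) = 0, h′(0) = 1, h′′(0) = 5, h′′′(0) = -12.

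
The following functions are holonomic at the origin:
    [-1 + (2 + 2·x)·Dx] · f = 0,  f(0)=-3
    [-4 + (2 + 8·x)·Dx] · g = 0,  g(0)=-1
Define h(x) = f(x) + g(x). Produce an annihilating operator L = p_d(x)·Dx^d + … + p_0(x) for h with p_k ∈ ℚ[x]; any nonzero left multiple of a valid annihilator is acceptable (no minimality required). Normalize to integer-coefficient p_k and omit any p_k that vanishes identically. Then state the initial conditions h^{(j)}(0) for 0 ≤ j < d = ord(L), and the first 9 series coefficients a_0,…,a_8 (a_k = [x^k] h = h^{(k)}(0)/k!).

L = -2 + (5 + 8·x)·Dx + (2 + 10·x + 8·x^2)·Dx^2  (order 2).
h: a_k = -4, -7/2, 19/8, -67/16, 1295/128, -7189/256, 86079/1024, -540771/2048, 28116231/32768, …
ICs: h(0) = -4, h′(0) = -7/2.

f: a_k = -3, -3/2, 3/8, -3/16, 15/128, -21/256, 63/1024, -99/2048, 1287/32768, …
g: a_k = -1, -2, 2, -4, 10, -28, 84, -264, 858, …
h₀=f+g: left-lcm gives L₀, ord ≤ 2.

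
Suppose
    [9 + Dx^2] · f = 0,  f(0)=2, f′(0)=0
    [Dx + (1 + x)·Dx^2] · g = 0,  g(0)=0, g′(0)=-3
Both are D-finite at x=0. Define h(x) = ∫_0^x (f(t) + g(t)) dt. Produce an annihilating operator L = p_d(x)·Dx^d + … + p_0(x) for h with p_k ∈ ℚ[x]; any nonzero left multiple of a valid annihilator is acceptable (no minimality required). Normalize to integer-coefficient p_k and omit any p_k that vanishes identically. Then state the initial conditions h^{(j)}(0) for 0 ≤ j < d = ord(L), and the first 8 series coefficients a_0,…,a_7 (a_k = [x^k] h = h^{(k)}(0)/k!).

L = (135 + 162·x + 81·x^2)·Dx^2 + (99 + 261·x + 243·x^2 + 81·x^3)·Dx^3 + (15 + 18·x + 9·x^2)·Dx^4 + (11 + 29·x + 27·x^2 + 9·x^3)·Dx^5  (order 5).
h: a_k = 0, 2, -3/2, -5/2, -1/4, 3/2, -1/10, -61/280, …
ICs: h(0) = 0, h′(0) = 2, h′′(0) = -3, h′′′(0) = -15, h′′′′(0) = -6.

f: a_k = 2, 0, -9, 0, 27/4, 0, -81/40, 0, …
g: a_k = 0, -3, 3/2, -1, 3/4, -3/5, 1/2, -3/7, …
h₀=f+g: left-lcm gives L₀, ord ≤ 4.
∫: right-multiply L₀ by Dx.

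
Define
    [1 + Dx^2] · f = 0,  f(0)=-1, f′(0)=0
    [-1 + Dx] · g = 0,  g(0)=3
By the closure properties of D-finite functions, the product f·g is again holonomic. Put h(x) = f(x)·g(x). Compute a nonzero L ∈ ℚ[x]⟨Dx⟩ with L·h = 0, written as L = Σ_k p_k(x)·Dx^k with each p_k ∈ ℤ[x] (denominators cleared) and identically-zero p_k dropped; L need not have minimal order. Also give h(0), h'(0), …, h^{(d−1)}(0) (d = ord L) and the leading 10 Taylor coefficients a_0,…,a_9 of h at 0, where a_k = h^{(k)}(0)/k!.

L = 2 - 2·Dx + Dx^2  (order 2).
h: a_k = -3, -3, 0, 1, 1/2, 1/10, 0, -1/210, -1/840, -1/7560, …
ICs: h(0) = -3, h′(0) = -3.

f: a_k = -1, 0, 1/2, 0, -1/24, 0, 1/720, 0, -1/40320, 0, …
g: a_k = 3, 3, 3/2, 1/2, 1/8, 1/40, 1/240, 1/1680, 1/13440, 1/120960, …
f·g: L₀ = L_f ⊗_s L_g, ord ≤ 2·1.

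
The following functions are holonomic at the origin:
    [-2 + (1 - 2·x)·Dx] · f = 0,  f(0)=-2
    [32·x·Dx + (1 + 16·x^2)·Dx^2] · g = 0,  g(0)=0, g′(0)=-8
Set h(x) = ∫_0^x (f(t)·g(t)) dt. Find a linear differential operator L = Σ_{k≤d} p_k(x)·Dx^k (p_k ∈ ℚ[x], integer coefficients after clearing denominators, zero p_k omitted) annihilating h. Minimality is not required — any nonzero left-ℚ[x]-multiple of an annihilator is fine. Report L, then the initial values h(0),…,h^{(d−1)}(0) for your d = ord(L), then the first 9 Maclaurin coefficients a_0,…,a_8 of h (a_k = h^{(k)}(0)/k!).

f: a_k = -2, -4, -8, -16, -32, -64, -128, -256, -512, …
g: a_k = 0, -8, 0, 128/3, 0, -2048/5, 0, 32768/7, 0, …
Product ⇒ symmetric product L₀, ord ≤ 2.
h=∫h₀ ⇒ L = L₀·Dx.
L = 64·x·Dx + (4 - 32·x + 128·x^2)·Dx^2 + (-1 + 2·x - 16·x^2 + 32·x^3)·Dx^3  (order 3).
h: a_k = 0, 0, 8, 32/3, -16/3, -128/15, 5504/45, 22016/105, -84352/105, …
ICs: h(0) = 0, h′(0) = 0, h′′(0) = 16.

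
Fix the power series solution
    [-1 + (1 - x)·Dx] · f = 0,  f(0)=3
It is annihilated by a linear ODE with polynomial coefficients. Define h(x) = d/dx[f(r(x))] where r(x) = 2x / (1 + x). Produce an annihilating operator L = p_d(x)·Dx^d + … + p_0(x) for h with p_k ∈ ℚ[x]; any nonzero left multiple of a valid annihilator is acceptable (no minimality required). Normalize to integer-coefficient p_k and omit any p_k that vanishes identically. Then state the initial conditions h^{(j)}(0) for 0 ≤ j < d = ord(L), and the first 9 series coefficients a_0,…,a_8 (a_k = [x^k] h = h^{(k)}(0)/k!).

L = 2 + (-1 + x)·Dx  (order 1).
h: a_k = 6, 12, 18, 24, 30, 36, 42, 48, 54, …
ICs: h(0) = 6.

f: a_k = 3, 3, 3, 3, 3, 3, 3, 3, 3, …
f∘r: x↦r, Dx↦Dx/r' in L_f ⇒ L₀.
h=h₀': d/dx-closure on L₀ ⇒ L.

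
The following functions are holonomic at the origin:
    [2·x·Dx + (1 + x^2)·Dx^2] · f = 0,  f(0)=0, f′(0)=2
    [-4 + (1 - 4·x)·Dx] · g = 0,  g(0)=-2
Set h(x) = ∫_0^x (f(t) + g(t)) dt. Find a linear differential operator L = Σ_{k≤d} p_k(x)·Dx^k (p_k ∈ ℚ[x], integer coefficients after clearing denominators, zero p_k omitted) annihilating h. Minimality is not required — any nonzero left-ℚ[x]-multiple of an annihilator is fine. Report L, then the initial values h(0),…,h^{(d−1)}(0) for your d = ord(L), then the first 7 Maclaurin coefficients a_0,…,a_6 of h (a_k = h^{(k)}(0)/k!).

f: a_k = 0, 2, 0, -2/3, 0, 2/5, 0, …
g: a_k = -2, -8, -32, -128, -512, -2048, -8192, …
L₀ := lclm(L_f,L_g); ord L₀ ≤ 2+1.
h=∫₀ˣh₀: take L = L₀·Dx.
L = (8 - 128·x - 24·x^2)·Dx^2 + (-49 + 8·x - 109·x^2 - 24·x^3)·Dx^3 + (4 - 15·x - 15·x^3 - 4·x^4)·Dx^4  (order 4).
h: a_k = 0, -2, -3, -32/3, -193/6, -512/5, -5119/15, …
ICs: h(0) = 0, h′(0) = -2, h′′(0) = -6, h′′′(0) = -64.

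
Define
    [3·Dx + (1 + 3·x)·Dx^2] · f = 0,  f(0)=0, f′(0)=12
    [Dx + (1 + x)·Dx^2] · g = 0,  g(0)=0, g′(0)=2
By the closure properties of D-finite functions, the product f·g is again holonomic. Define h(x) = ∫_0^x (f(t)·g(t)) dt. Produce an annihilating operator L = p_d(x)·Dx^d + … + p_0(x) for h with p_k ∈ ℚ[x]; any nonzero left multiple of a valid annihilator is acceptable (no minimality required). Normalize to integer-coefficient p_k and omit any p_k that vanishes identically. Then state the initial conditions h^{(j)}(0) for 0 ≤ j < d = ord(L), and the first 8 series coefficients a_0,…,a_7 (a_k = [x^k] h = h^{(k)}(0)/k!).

f: a_k = 0, 12, -18, 36, -81, 972/5, -486, 8748/7, …
g: a_k = 0, 2, -1, 2/3, -1/2, 2/5, -1/3, 2/7, …
h₀=f·g: eliminate ⇒ L₀, order ≤ 2·2.
∫: right-multiply L₀ by Dx.
L = (30 + 72·x + 54·x^2)·Dx^2 + (76 + 354·x + 540·x^2 + 270·x^3)·Dx^3 + (29 + 200·x + 486·x^2 + 504·x^3 + 189·x^4)·Dx^4 + (2 + 19·x + 68·x^2 + 114·x^3 + 90·x^4 + 27·x^5)·Dx^5  (order 5).
h: a_k = 0, 0, 0, 8, -12, 98/5, -36, 2538/35, …
ICs: h(0) = 0, h′(0) = 0, h′′(0) = 0, h′′′(0) = 48, h′′′′(0) = -288.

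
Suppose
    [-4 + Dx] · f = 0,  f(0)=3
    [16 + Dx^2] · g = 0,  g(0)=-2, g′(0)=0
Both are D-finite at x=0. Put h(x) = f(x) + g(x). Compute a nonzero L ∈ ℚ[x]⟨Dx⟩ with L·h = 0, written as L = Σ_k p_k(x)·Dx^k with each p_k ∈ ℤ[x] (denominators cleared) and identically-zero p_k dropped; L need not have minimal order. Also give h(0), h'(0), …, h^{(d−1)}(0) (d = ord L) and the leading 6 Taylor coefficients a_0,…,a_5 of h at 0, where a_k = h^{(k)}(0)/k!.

f: a_k = 3, 12, 24, 32, 32, 128/5, …
g: a_k = -2, 0, 16, 0, -64/3, 0, …
Weyl lclm of L_f,L_g ⇒ L₀ (ord ≤ 3).
L = -64 + 16·Dx - 4·Dx^2 + Dx^3  (order 3).
h: a_k = 1, 12, 40, 32, 32/3, 128/5, …
ICs: h(0) = 1, h′(0) = 12, h′′(0) = 80.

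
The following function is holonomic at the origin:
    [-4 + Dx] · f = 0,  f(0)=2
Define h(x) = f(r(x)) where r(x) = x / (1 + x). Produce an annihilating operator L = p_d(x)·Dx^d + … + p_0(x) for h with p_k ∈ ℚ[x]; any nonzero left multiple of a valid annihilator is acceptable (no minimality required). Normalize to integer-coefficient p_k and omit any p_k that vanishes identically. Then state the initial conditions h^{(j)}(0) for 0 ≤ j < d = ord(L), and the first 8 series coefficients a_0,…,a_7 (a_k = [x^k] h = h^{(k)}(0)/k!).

L = -4 + (1 + 2·x + x^2)·Dx  (order 1).
h: a_k = 2, 8, 8, -8/3, -8/3, 56/15, -88/45, -136/315, …
ICs: h(0) = 2.

f: a_k = 2, 8, 16, 64/3, 64/3, 256/15, 512/45, 2048/315, …
L₀ from L_f via x↦r, Dx↦r'^{-1}Dx.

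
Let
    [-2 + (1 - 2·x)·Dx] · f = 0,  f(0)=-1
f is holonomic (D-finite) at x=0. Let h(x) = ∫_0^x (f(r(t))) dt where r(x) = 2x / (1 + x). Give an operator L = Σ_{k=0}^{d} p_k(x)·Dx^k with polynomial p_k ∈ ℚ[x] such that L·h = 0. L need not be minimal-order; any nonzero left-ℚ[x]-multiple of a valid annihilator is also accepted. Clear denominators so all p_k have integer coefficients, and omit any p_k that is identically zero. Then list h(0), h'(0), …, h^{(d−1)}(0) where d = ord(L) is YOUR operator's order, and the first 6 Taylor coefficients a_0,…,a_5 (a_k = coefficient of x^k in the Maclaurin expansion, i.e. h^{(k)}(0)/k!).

f: a_k = -1, -2, -4, -8, -16, -32, …
f∘r: x↦r, Dx↦Dx/r' in L_f ⇒ L₀.
Integrate: L := L₀·Dx.
L = 4·Dx + (-1 + 2·x + 3·x^2)·Dx^2  (order 2).
h: a_k = 0, -1, -2, -4, -9, -108/5, …
ICs: h(0) = 0, h′(0) = -1.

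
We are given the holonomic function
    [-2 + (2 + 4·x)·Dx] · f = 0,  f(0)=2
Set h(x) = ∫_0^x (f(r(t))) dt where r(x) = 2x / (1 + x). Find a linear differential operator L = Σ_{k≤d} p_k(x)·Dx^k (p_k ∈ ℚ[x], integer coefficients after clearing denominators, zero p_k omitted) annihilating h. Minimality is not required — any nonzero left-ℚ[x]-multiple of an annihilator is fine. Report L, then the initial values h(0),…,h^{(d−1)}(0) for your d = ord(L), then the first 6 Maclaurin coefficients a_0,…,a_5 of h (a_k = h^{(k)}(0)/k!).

f: a_k = 2, 2, -1, 1, -5/4, 7/4, …
Change of var in L_f (x↦r) gives L₀.
Integrate: L := L₀·Dx.
L = -2·Dx + (1 + 6·x + 5·x^2)·Dx^2  (order 2).
h: a_k = 0, 2, 2, -8/3, 5, -12, …
ICs: h(0) = 0, h′(0) = 2.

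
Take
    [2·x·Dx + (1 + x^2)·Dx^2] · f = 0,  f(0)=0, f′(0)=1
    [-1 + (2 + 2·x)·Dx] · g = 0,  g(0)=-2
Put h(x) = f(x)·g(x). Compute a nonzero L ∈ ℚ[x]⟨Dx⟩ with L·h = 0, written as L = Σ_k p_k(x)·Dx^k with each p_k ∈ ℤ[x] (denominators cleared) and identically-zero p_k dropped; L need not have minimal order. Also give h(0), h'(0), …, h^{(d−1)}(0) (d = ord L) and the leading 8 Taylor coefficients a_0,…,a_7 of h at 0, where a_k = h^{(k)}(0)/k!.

L = (3 - 4·x - x^2) + (-4 + 4·x + 12·x^2 + 4·x^3)·Dx + (4 + 8·x + 8·x^2 + 8·x^3 + 4·x^4)·Dx^2  (order 2).
h: a_k = 0, -2, -1, 11/12, 5/24, -389/960, -409/1920, 18853/53760, …
ICs: h(0) = 0, h′(0) = -2.

f: a_k = 0, 1, 0, -1/3, 0, 1/5, 0, -1/7, …
g: a_k = -2, -1, 1/4, -1/8, 5/64, -7/128, 21/512, -33/1024, …
f·g: L₀ = L_f ⊗_s L_g, ord ≤ 2·1.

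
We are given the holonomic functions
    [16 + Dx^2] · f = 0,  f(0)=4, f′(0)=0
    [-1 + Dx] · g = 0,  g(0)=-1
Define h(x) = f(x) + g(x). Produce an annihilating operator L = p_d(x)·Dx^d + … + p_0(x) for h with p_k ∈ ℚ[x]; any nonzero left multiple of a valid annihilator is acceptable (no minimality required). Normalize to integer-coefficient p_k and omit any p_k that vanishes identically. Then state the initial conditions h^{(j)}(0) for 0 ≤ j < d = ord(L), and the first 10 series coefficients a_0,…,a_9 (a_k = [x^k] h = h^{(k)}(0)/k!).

L = -16 + 16·Dx - Dx^2 + Dx^3  (order 3).
h: a_k = 3, -1, -65/2, -1/6, 341/8, -1/120, -3277/144, -1/5040, 4161/640, -1/362880, …
ICs: h(0) = 3, h′(0) = -1, h′′(0) = -65.

f: a_k = 4, 0, -32, 0, 128/3, 0, -1024/45, 0, 2048/315, 0, …
g: a_k = -1, -1, -1/2, -1/6, -1/24, -1/120, -1/720, -1/5040, -1/40320, -1/362880, …
Sum ⇒ L₀ = lclm(L_f,L_g) in ℚ(x)⟨Dx⟩.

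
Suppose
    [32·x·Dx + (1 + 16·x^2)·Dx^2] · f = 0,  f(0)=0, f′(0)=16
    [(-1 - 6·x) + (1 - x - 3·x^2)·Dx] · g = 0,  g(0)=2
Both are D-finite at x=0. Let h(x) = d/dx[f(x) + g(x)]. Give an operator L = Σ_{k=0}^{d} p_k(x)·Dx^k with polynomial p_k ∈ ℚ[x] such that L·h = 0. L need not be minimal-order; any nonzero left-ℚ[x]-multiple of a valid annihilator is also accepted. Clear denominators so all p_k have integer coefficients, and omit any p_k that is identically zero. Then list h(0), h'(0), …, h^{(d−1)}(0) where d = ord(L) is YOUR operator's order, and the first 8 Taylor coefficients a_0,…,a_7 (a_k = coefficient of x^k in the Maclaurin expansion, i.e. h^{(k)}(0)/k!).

L = (128 - 512·x - 10560·x^2 - 25344·x^3 - 95904·x^4 - 41472·x^6) + (-37 - 208·x + 206·x^2 - 1476·x^3 - 24336·x^4 - 66528·x^5 - 6912·x^6 - 41472·x^7)·Dx + (4 + 21·x + 198·x^2 + 90·x^3 + 1775·x^4 - 4080·x^5 - 6336·x^6 - 2304·x^7 - 6912·x^8)·Dx^2  (order 2).
h: a_k = 18, 16, -214, 152, 4496, 1164, -62498, 8128, …
ICs: h(0) = 18, h′(0) = 16.

f: a_k = 0, 16, 0, -256/3, 0, 4096/5, 0, -65536/7, …
g: a_k = 2, 2, 8, 14, 38, 80, 194, 434, …
L₀ := lclm(L_f,L_g); ord L₀ ≤ 2+1.
Derive L from L₀ (diff closure).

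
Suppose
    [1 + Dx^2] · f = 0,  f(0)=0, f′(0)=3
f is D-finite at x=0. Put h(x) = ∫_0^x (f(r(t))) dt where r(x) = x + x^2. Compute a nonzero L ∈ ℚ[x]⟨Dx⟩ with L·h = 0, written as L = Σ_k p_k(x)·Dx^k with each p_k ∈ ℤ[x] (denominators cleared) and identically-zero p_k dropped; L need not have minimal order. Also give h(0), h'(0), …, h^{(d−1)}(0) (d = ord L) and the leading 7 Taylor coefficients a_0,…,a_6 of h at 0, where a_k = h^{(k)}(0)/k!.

L = (1 + 6·x + 12·x^2 + 8·x^3)·Dx - 2·Dx^2 + (1 + 2·x)·Dx^3  (order 3).
h: a_k = 0, 0, 3/2, 1, -1/8, -3/10, -59/240, …
ICs: h(0) = 0, h′(0) = 0, h′′(0) = 3.

f: a_k = 0, 3, 0, -1/2, 0, 1/40, 0, …
h₀=f(r): pull back L_f along r ⇒ L₀.
h=∫₀ˣh₀: take L = L₀·Dx.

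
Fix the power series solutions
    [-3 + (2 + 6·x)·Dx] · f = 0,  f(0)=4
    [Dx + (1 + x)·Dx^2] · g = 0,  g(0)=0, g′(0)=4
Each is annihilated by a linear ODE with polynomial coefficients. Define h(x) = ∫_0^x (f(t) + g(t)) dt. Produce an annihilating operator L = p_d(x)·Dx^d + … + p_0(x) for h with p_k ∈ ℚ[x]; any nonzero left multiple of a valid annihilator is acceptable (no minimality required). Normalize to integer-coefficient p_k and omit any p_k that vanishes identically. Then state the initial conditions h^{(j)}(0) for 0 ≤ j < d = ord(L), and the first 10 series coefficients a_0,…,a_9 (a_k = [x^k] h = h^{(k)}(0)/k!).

f: a_k = 4, 6, -9/2, 27/4, -405/32, 1701/64, -15309/256, 72171/512, -2814669/8192, 14073345/16384, …
g: a_k = 0, 4, -2, 4/3, -1, 4/5, -2/3, 4/7, -1/2, 4/9, …
Sum ⇒ L₀ = lclm(L_f,L_g) in ℚ(x)⟨Dx⟩.
h=∫₀ˣh₀: take L = L₀·Dx.
L = (-15 + 9·x)·Dx^2 + (-19 - 6·x + 45·x^2)·Dx^3 + (-2 - 2·x + 18·x^2 + 18·x^3)·Dx^4  (order 4).
h: a_k = 0, 4, 5, -13/6, 97/48, -437/160, 8761/1920, -46439/5376, 507245/28672, -2818765/73728, …
ICs: h(0) = 0, h′(0) = 4, h′′(0) = 10, h′′′(0) = -13.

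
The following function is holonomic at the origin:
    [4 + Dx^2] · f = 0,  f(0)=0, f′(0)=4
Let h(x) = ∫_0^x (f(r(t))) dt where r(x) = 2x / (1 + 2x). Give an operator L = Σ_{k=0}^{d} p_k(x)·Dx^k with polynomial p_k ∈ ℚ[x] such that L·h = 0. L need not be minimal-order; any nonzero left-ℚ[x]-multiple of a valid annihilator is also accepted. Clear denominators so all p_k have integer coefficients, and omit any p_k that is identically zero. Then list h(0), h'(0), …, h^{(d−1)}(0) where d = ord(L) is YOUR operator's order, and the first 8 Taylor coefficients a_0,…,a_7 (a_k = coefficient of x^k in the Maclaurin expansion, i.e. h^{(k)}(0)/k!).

f: a_k = 0, 4, 0, -8/3, 0, 8/15, 0, -16/315, …
f∘r: x↦r, Dx↦Dx/r' in L_f ⇒ L₀.
∫: right-multiply L₀ by Dx.
L = 16·Dx + (4 + 24·x + 48·x^2 + 32·x^3)·Dx^2 + (1 + 8·x + 24·x^2 + 32·x^3 + 16·x^4)·Dx^3  (order 3).
h: a_k = 0, 0, 4, -16/3, 8/3, 64/5, -2752/45, 1280/7, …
ICs: h(0) = 0, h′(0) = 0, h′′(0) = 8.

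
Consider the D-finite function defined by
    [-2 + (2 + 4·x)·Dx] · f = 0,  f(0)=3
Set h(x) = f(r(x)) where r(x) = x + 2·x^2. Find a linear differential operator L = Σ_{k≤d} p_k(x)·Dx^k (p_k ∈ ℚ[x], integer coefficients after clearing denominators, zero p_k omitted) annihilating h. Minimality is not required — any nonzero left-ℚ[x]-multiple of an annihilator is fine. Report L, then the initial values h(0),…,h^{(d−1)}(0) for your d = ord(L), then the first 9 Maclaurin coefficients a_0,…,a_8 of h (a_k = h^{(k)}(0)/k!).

f: a_k = 3, 3, -3/2, 3/2, -15/8, 21/8, -63/16, 99/16, -1287/128, …
L₀ from L_f via x↦r, Dx↦r'^{-1}Dx.
L = (-1 - 4·x) + (1 + 2·x + 4·x^2)·Dx  (order 1).
h: a_k = 3, 3, 9/2, -9/2, 9/8, 45/8, -171/16, 63/16, 2601/128, …
ICs: h(0) = 3.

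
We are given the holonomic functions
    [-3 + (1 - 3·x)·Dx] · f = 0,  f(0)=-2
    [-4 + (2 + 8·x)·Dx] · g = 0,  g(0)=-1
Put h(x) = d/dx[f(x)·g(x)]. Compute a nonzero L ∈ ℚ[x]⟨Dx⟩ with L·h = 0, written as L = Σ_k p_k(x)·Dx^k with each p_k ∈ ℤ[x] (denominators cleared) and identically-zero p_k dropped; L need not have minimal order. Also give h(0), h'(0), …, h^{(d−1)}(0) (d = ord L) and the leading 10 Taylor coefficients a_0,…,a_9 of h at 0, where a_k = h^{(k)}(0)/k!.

L = (26 + 180·x + 108·x^2) + (-5 - 11·x + 54·x^2 + 72·x^3)·Dx  (order 1).
h: a_k = 10, 52, 258, 952, 3850, 12852, 48678, 153168, 568422, 1700260, …
ICs: h(0) = 10.

f: a_k = -2, -6, -18, -54, -162, -486, -1458, -4374, -13122, -39366, …
g: a_k = -1, -2, 2, -4, 10, -28, 84, -264, 858, -2860, …
L₀ := L_f ⊗_s L_g (sym. prod.), ord ≤ 1.
h₀' ⇒ L via d/dx closure of L₀.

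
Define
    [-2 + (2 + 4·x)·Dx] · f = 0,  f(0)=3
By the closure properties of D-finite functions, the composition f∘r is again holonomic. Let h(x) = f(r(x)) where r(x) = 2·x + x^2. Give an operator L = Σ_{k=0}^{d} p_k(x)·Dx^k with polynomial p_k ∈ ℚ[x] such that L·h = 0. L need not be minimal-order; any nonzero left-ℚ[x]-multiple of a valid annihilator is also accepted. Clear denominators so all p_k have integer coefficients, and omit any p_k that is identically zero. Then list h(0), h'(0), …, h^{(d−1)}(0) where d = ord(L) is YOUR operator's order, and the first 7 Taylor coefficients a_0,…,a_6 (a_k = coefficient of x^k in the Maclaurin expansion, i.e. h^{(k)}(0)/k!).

L = (-2 - 2·x) + (1 + 4·x + 2·x^2)·Dx  (order 1).
h: a_k = 3, 6, -3, 6, -27/2, 33, -171/2, …
ICs: h(0) = 3.

f: a_k = 3, 3, -3/2, 3/2, -15/8, 21/8, -63/16, …
L₀ from L_f via x↦r, Dx↦r'^{-1}Dx.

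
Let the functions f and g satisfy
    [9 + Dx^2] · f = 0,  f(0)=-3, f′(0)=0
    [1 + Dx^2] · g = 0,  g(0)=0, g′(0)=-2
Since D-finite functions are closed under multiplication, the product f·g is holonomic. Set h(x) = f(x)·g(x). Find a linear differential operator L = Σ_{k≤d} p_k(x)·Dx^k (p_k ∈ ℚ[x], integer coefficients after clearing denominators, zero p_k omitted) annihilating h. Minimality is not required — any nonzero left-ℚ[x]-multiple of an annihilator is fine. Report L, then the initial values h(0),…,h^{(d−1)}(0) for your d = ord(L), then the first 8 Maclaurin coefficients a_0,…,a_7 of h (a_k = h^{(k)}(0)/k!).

L = 64 + 20·Dx^2 + Dx^4  (order 4).
h: a_k = 0, 6, 0, -28, 0, 124/5, 0, -1016/105, …
ICs: h(0) = 0, h′(0) = 6, h′′(0) = 0, h′′′(0) = -168.

f: a_k = -3, 0, 27/2, 0, -81/8, 0, 243/80, 0, …
g: a_k = 0, -2, 0, 1/3, 0, -1/60, 0, 1/2520, …
Product ⇒ symmetric product L₀, ord ≤ 4.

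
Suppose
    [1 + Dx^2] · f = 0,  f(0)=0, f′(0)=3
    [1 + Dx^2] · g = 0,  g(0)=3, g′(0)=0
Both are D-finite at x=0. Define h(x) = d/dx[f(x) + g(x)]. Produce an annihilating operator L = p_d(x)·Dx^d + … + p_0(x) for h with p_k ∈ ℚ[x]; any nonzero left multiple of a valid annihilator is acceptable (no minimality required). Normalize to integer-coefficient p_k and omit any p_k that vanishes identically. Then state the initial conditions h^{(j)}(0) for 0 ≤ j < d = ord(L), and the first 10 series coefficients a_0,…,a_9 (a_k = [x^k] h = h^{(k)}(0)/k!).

f: a_k = 0, 3, 0, -1/2, 0, 1/40, 0, -1/1680, 0, 1/120960, …
g: a_k = 3, 0, -3/2, 0, 1/8, 0, -1/240, 0, 1/13440, 0, …
Sum ⇒ L₀ = lclm(L_f,L_g) in ℚ(x)⟨Dx⟩.
h=h₀': d/dx-closure on L₀ ⇒ L.
L = 1 + Dx^2  (order 2).
h: a_k = 3, -3, -3/2, 1/2, 1/8, -1/40, -1/240, 1/1680, 1/13440, -1/120960, …
ICs: h(0) = 3, h′(0) = -3.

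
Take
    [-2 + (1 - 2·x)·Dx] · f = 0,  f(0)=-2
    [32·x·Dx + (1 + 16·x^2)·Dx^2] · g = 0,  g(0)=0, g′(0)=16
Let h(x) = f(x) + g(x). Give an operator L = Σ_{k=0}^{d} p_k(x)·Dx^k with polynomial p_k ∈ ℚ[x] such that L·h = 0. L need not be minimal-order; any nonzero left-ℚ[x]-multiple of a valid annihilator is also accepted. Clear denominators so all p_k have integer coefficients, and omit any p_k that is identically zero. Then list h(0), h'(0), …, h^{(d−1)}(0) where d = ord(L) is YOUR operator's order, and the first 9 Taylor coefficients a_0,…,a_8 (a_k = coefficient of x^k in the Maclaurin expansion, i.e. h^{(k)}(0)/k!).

L = (-32 + 256·x + 1536·x^2)·Dx + (14 - 32·x - 160·x^2 + 1536·x^3)·Dx^2 + (-1 - 6·x - 96·x^3 + 256·x^4)·Dx^3  (order 3).
h: a_k = -2, 12, -8, -304/3, -32, 3776/5, -128, -67328/7, -512, …
ICs: h(0) = -2, h′(0) = 12, h′′(0) = -16.

f: a_k = -2, -4, -8, -16, -32, -64, -128, -256, -512, …
g: a_k = 0, 16, 0, -256/3, 0, 4096/5, 0, -65536/7, 0, …
h₀=f+g: left-lcm gives L₀, ord ≤ 3.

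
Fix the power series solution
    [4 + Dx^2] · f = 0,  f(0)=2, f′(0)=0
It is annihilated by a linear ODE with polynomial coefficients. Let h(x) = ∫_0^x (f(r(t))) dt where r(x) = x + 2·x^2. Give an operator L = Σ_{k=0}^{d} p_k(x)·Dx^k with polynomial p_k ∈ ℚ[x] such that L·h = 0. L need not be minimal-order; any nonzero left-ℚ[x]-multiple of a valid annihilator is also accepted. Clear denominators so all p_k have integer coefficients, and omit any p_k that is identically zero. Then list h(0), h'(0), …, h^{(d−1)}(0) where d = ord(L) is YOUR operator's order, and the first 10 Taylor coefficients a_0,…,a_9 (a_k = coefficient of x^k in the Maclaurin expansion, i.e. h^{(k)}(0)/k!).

f: a_k = 2, 0, -4, 0, 4/3, 0, -8/45, 0, 4/315, 0, …
f∘r: x↦r, Dx↦Dx/r' in L_f ⇒ L₀.
Integrate: L := L₀·Dx.
L = (4 + 48·x + 192·x^2 + 256·x^3)·Dx - 4·Dx^2 + (1 + 4·x)·Dx^3  (order 3).
h: a_k = 0, 2, 0, -4/3, -4, -44/15, 16/9, 1432/315, 76/15, 3364/2835, …
ICs: h(0) = 0, h′(0) = 2, h′′(0) = 0.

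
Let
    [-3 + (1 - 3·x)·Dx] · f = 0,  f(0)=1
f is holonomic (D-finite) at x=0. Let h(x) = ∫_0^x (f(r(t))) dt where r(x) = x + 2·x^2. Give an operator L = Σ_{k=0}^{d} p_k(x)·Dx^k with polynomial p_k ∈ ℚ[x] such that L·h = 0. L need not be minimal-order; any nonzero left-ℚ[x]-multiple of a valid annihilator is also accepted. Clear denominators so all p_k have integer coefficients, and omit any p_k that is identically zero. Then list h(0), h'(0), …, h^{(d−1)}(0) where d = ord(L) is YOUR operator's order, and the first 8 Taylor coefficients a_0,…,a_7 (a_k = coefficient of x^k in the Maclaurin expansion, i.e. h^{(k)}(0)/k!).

L = (3 + 12·x)·Dx + (-1 + 3·x + 6·x^2)·Dx^2  (order 2).
h: a_k = 0, 1, 3/2, 5, 63/4, 279/5, 405/2, 5319/7, …
ICs: h(0) = 0, h′(0) = 1.

f: a_k = 1, 3, 9, 27, 81, 243, 729, 2187, …
Substitute x→r, Dx→(1/r')Dx; clear ⇒ L₀.
h=∫₀ˣh₀: take L = L₀·Dx.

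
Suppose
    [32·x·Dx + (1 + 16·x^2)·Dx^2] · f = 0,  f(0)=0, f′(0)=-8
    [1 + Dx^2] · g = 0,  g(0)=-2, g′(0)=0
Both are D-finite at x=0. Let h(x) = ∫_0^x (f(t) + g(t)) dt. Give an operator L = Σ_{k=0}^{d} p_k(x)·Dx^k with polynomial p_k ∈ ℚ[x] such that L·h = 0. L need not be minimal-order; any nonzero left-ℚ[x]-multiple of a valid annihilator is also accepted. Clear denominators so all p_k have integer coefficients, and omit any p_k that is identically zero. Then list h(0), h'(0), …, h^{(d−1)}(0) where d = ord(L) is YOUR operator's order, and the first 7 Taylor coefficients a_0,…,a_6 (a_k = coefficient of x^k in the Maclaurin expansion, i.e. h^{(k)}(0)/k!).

f: a_k = 0, -8, 0, 128/3, 0, -2048/5, 0, …
g: a_k = -2, 0, 1, 0, -1/12, 0, 1/360, …
h₀=f+g: left-lcm gives L₀, ord ≤ 4.
Integrate: L := L₀·Dx.
L = (-6112·x + 99328·x^3 + 8192·x^5)·Dx^2 + (-31 + 1072·x^2 + 25344·x^4 + 4096·x^6)·Dx^3 + (-6112·x + 99328·x^3 + 8192·x^5)·Dx^4 + (-31 + 1072·x^2 + 25344·x^4 + 4096·x^6)·Dx^5  (order 5).
h: a_k = 0, -2, -4, 1/3, 32/3, -1/60, -1024/15, …
ICs: h(0) = 0, h′(0) = -2, h′′(0) = -8, h′′′(0) = 2, h′′′′(0) = 256.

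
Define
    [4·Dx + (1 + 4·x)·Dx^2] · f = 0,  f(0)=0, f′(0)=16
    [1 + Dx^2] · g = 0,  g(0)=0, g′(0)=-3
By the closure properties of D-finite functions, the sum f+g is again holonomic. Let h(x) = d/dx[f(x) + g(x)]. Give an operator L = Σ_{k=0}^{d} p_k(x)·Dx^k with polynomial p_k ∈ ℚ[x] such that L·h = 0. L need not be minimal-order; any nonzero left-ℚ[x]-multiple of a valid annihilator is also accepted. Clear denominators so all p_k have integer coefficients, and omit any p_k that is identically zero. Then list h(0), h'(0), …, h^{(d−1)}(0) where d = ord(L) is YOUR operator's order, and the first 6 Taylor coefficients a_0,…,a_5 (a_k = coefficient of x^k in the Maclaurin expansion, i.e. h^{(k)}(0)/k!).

f: a_k = 0, 16, -32, 256/3, -256, 4096/5, …
g: a_k = 0, -3, 0, 1/2, 0, -1/40, …
L₀ := lclm(L_f,L_g); ord L₀ ≤ 2+2.
Derive L from L₀ (diff closure).
L = (388 + 32·x + 64·x^2) + (33 + 140·x + 48·x^2 + 64·x^3)·Dx + (388 + 32·x + 64·x^2)·Dx^2 + (33 + 140·x + 48·x^2 + 64·x^3)·Dx^3  (order 3).
h: a_k = 13, -64, 515/2, -1024, 32767/8, -16384, …
ICs: h(0) = 13, h′(0) = -64, h′′(0) = 515.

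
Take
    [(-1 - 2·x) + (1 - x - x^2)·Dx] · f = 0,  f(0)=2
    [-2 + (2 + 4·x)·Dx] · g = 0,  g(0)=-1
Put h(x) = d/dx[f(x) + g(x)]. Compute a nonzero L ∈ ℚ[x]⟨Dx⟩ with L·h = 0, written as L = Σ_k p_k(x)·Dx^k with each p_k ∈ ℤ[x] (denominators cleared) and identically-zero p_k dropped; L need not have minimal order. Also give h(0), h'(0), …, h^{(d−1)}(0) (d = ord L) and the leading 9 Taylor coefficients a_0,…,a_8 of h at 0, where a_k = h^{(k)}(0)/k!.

f: a_k = 2, 2, 4, 6, 10, 16, 26, 42, 68, …
g: a_k = -1, -1, 1/2, -1/2, 5/8, -7/8, 21/16, -33/16, 429/128, …
f+g: L₀ = lclm(L_f,L_g), ord ≤ 1+1.
Differentiate: ansatz ord ≤ ord L₀ ⇒ L.
L = (-6 - 18·x - 24·x^2 - 12·x^3 - 6·x^4) + (-3 - 24·x - 63·x^2 - 72·x^3 - 45·x^4 - 18·x^5)·Dx + (1 + 4·x + 3·x^2 - 6·x^3 - 13·x^4 - 12·x^5 - 4·x^6)·Dx^2  (order 2).
h: a_k = 1, 9, 33/2, 85/2, 605/8, 1311/8, 4473/16, 9133/16, 120285/128, …
ICs: h(0) = 1, h′(0) = 9.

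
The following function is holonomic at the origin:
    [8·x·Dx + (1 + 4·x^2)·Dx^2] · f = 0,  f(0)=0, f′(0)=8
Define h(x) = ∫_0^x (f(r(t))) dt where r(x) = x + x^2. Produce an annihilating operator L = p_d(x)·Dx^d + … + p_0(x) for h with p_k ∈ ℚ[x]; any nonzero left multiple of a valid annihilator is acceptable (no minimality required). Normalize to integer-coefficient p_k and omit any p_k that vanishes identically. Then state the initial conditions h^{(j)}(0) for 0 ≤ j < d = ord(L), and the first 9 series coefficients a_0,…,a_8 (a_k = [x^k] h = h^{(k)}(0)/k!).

L = (-2 + 8·x + 32·x^2 + 48·x^3 + 24·x^4)·Dx^2 + (1 + 2·x + 4·x^2 + 16·x^3 + 20·x^4 + 8·x^5)·Dx^3  (order 3).
h: a_k = 0, 0, 4, 8/3, -8/3, -32/5, -16/15, 352/21, 160/7, …
ICs: h(0) = 0, h′(0) = 0, h′′(0) = 8.

f: a_k = 0, 8, 0, -32/3, 0, 128/5, 0, -512/7, 0, …
Change of var in L_f (x↦r) gives L₀.
∫: right-multiply L₀ by Dx.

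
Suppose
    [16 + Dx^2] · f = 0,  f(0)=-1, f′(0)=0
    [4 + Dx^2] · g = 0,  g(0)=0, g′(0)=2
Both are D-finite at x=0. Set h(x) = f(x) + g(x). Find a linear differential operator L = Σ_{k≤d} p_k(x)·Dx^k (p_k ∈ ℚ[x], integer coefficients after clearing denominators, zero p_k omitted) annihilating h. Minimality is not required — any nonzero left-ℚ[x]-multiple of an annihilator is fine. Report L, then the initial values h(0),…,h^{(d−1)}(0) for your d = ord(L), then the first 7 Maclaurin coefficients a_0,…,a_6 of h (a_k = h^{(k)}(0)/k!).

f: a_k = -1, 0, 8, 0, -32/3, 0, 256/45, …
g: a_k = 0, 2, 0, -4/3, 0, 4/15, 0, …
h₀=f+g: left-lcm gives L₀, ord ≤ 4.
L = 64 + 20·Dx^2 + Dx^4  (order 4).
h: a_k = -1, 2, 8, -4/3, -32/3, 4/15, 256/45, …
ICs: h(0) = -1, h′(0) = 2, h′′(0) = 16, h′′′(0) = -8.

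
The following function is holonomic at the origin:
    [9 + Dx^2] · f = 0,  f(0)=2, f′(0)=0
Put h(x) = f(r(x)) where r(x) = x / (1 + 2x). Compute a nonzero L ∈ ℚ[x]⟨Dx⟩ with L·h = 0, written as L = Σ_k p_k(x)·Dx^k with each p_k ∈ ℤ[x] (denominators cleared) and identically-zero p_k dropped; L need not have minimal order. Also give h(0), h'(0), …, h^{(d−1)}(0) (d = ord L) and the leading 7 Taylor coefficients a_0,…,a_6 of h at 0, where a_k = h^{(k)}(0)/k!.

L = 9 + (4 + 24·x + 48·x^2 + 32·x^3)·Dx + (1 + 8·x + 24·x^2 + 32·x^3 + 16·x^4)·Dx^2  (order 2).
h: a_k = 2, 0, -9, 36, -405/4, 234, -18081/40, …
ICs: h(0) = 2, h′(0) = 0.

f: a_k = 2, 0, -9, 0, 27/4, 0, -81/40, …
Substitute x→r, Dx→(1/r')Dx; clear ⇒ L₀.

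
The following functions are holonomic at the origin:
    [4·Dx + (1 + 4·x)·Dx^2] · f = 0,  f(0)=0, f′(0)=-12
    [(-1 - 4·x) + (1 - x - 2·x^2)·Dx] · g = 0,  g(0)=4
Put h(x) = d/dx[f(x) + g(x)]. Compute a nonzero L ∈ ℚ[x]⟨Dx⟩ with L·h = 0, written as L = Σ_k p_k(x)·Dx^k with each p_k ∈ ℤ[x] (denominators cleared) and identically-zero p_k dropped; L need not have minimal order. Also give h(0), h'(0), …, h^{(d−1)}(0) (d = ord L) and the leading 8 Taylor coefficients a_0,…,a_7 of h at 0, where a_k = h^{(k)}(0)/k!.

f: a_k = 0, -12, 24, -64, 192, -3072/5, 2048, -49152/7, …
g: a_k = 4, 4, 12, 20, 44, 84, 172, 340, …
h₀=f+g: left-lcm gives L₀, ord ≤ 3.
h=h₀': d/dx-closure on L₀ ⇒ L.
L = (-156 - 624·x - 1440·x^2 - 768·x^3 - 768·x^4) + (1 - 160·x - 1064·x^2 - 1952·x^3 - 1600·x^4 - 1280·x^5)·Dx + (5 + 39·x + 66·x^2 - 80·x^3 - 240·x^4 - 384·x^5 - 256·x^6)·Dx^2  (order 2).
h: a_k = -8, 72, -132, 944, -2652, 13320, -46772, 202080, …
ICs: h(0) = -8, h′(0) = 72.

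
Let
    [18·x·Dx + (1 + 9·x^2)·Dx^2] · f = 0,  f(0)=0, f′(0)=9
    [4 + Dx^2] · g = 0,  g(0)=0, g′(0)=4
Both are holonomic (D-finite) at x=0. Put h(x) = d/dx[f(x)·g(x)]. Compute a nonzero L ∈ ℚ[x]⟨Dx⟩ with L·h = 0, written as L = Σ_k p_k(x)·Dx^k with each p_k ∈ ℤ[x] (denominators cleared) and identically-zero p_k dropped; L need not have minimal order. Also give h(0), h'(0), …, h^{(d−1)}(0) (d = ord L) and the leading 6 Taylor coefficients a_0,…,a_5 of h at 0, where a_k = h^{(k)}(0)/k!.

f: a_k = 0, 9, 0, -27, 0, 729/5, …
g: a_k = 0, 4, 0, -8/3, 0, 8/15, …
Sym-product of L_f,L_g gives L₀ (≤ ord 4).
h=h₀': d/dx-closure on L₀ ⇒ L.
L = (52480 + 1115424·x^2 + 18751824·x^4 + 15209856·x^6 + 3464208·x^8 - 11337408·x^10 + 34012224·x^12) + (31032·x + 1320624·x^3 + 10701720·x^5 + 13646880·x^7 + 18895680·x^9 + 34012224·x^11)·Dx + (13640 + 300780·x^2 + 4978584·x^4 + 5269212·x^6 + 3621672·x^8 + 2834352·x^10 + 17006112·x^12)·Dx^2 + (7758·x + 330156·x^3 + 2675430·x^5 + 3411720·x^7 + 4723920·x^9 + 8503056·x^11)·Dx^3 + (130 + 5481·x^2 + 72657·x^4 + 366687·x^6 + 688905·x^8 + 1417176·x^10 + 2125764·x^12)·Dx^4  (order 4).
h: a_k = 0, 72, 0, -528, 0, 3960, …
ICs: h(0) = 0, h′(0) = 72, h′′(0) = 0, h′′′(0) = -3168.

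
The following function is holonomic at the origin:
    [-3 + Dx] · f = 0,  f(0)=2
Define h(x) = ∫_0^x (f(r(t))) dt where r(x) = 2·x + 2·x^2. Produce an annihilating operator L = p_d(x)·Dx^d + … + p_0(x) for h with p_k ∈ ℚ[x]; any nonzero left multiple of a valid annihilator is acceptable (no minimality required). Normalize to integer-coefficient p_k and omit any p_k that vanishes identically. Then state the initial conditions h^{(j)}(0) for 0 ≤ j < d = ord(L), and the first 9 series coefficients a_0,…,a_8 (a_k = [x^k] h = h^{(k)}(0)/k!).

f: a_k = 2, 6, 9, 9, 27/4, 81/20, 81/40, 243/280, 729/2240, …
Substitute x→r, Dx→(1/r')Dx; clear ⇒ L₀.
h=∫h₀ ⇒ L = L₀·Dx.
L = (-6 - 12·x)·Dx + Dx^2  (order 2).
h: a_k = 0, 2, 6, 16, 36, 72, 648/5, 7488/35, 11448/35, …
ICs: h(0) = 0, h′(0) = 2.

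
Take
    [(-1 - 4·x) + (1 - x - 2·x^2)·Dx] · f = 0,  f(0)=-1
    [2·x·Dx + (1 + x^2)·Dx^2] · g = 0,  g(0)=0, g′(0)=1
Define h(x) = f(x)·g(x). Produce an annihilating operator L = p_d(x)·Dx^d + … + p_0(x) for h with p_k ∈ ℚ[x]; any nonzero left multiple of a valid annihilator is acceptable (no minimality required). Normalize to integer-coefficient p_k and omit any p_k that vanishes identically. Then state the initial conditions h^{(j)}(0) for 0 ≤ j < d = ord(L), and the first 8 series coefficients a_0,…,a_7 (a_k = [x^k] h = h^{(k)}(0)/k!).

f: a_k = -1, -1, -3, -5, -11, -21, -43, -85, …
g: a_k = 0, 1, 0, -1/3, 0, 1/5, 0, -1/7, …
L₀ := L_f ⊗_s L_g (sym. prod.), ord ≤ 2.
L = (4 + 2·x + 12·x^2) + (2 + 6·x + 4·x^2 + 12·x^3)·Dx + (-1 + x + x^2 + x^3 + 2·x^4)·Dx^2  (order 2).
h: a_k = 0, -1, -1, -8/3, -14/3, -51/5, -293/15, -4178/105, …
ICs: h(0) = 0, h′(0) = -1.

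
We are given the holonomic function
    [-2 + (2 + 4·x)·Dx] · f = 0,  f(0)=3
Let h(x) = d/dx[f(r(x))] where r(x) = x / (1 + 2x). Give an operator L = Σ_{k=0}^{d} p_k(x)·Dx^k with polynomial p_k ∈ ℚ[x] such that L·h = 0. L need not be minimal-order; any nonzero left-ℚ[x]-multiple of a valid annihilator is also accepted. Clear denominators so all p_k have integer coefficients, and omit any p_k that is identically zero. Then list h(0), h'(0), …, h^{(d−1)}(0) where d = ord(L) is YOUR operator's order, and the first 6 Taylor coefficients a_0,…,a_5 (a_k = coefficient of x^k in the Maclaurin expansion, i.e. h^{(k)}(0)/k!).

f: a_k = 3, 3, -3/2, 3/2, -15/8, 21/8, …
h₀=f(r): pull back L_f along r ⇒ L₀.
Derive L from L₀ (diff closure).
L = (-5 - 16·x) + (-1 - 6·x - 8·x^2)·Dx  (order 1).
h: a_k = 3, -15, 117/2, -423/2, 5985/8, -21177/8, …
ICs: h(0) = 3.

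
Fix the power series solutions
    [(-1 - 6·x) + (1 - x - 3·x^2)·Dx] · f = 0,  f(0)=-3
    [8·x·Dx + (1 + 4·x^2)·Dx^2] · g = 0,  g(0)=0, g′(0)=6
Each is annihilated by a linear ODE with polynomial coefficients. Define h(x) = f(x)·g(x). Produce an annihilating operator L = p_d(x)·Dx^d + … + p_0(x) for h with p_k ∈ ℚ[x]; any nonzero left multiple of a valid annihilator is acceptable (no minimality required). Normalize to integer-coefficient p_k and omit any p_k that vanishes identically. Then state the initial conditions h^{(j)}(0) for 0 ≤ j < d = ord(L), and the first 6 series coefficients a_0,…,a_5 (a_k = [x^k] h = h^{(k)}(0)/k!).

L = (6 + 8·x + 72·x^2) + (2 + 4·x + 16·x^2 + 72·x^3)·Dx + (-1 + x - x^2 + 4·x^3 + 12·x^4)·Dx^2  (order 2).
h: a_k = 0, -18, -18, -48, -102, -1518/5, …
ICs: h(0) = 0, h′(0) = -18.

f: a_k = -3, -3, -12, -21, -57, -120, …
g: a_k = 0, 6, 0, -8, 0, 96/5, …
Sym-product of L_f,L_g gives L₀ (≤ ord 2).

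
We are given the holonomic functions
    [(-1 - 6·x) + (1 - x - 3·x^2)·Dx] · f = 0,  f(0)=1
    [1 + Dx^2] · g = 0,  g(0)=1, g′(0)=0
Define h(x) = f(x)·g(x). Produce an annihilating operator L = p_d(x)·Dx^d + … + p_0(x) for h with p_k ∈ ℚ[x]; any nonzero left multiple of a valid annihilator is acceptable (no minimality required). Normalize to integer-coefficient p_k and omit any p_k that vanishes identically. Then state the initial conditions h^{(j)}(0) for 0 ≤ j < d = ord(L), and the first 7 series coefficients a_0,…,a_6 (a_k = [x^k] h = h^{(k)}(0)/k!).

f: a_k = 1, 1, 4, 7, 19, 40, 97, …
g: a_k = 1, 0, -1/2, 0, 1/24, 0, -1/720, …
f·g: L₀ = L_f ⊗_s L_g, ord ≤ 1·2.
L = (5 + x + 3·x^2) + (2 + 12·x)·Dx + (-1 + x + 3·x^2)·Dx^2  (order 2).
h: a_k = 1, 1, 7/2, 13/2, 409/24, 877/24, 63119/720, …
ICs: h(0) = 1, h′(0) = 1.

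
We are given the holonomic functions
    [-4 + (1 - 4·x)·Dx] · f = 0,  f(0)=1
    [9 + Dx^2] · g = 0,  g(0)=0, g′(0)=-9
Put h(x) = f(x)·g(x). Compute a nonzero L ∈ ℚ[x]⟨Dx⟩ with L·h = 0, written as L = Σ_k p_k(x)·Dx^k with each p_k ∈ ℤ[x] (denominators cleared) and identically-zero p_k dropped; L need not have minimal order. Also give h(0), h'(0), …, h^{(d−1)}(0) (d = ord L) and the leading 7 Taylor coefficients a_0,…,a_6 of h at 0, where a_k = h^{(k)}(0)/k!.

f: a_k = 1, 4, 16, 64, 256, 1024, 4096, …
g: a_k = 0, -9, 0, 27/2, 0, -243/40, 0, …
L₀ := L_f ⊗_s L_g (sym. prod.), ord ≤ 2.
L = (-9 + 36·x) + 8·Dx + (-1 + 4·x)·Dx^2  (order 2).
h: a_k = 0, -9, -36, -261/2, -522, -83763/40, -83763/10, …
ICs: h(0) = 0, h′(0) = -9.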